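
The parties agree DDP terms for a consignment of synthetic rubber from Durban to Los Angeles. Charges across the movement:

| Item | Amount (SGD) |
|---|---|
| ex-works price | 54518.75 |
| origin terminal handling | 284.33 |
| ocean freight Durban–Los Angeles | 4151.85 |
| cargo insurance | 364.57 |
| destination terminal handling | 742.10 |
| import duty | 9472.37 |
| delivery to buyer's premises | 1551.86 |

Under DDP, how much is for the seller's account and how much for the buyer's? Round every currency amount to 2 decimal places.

DDP: the seller bears all costs including import duty.
Seller's account: goods 54518.75 + origin terminal 284.33 + freight 4151.85 + insurance 364.57 + destination terminal 742.10 + duty 9472.37 + delivery 1551.86 = 71085.83
Buyer's account: 0.00

Seller: SGD 71085.83; buyer: SGD 0.00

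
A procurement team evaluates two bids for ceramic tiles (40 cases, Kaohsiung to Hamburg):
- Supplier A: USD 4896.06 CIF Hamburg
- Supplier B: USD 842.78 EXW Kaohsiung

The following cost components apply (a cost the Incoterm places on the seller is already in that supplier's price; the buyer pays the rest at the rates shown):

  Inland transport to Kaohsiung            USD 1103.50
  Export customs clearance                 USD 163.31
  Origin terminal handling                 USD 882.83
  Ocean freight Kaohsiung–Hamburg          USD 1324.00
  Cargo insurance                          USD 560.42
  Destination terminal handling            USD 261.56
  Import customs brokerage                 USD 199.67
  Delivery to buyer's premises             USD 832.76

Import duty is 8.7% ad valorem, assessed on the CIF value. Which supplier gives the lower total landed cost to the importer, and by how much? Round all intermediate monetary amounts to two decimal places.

Supplier A (CIF):
The CIF price already equals the CIF value: 4896.06
Import duty = 4896.06 × 8.7% = 425.96
Buyer bears (A): 261.56 + 199.67 + 832.76 = 1293.99
Landed cost (A) = invoice 4896.06 + 1293.99 + duty 425.96 = 6616.01
Supplier B (EXW):
CIF value = EXW price + inland to port + export clearance + origin terminal + freight + insurance = 842.78 + 1103.50 + 163.31 + 882.83 + 1324.00 + 560.42 = 4876.84
Import duty = 4876.84 × 8.7% = 424.29
Buyer bears (B): 1103.50 + 163.31 + 882.83 + 1324.00 + 560.42 + 261.56 + 199.67 + 832.76 = 5328.05
Landed cost (B) = invoice 842.78 + 5328.05 + duty 424.29 = 6595.12
Difference = |6616.01 − 6595.12| = 20.89

Supplier B is cheaper by USD 20.89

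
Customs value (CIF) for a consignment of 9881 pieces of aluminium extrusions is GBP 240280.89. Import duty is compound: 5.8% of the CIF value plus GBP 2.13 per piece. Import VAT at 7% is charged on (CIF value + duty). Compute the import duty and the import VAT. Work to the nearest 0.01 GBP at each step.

Ad valorem component: 240280.89 × 5.8% = 13936.29
Specific component: 9881 × 2.13 = 21046.53
Import duty = 13936.29 + 21046.53 = 34982.82
VAT base = CIF + duty = 240280.89 + 34982.82 = 275263.71
Import VAT = 275263.71 × 7% = 19268.46

Import duty: GBP 34982.82; import VAT: GBP 19268.46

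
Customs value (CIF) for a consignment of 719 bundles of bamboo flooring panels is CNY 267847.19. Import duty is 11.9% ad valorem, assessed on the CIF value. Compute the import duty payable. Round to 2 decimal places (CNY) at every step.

Import duty: CNY 31873.82

Import duty = 267847.19 × 11.9% = 31873.82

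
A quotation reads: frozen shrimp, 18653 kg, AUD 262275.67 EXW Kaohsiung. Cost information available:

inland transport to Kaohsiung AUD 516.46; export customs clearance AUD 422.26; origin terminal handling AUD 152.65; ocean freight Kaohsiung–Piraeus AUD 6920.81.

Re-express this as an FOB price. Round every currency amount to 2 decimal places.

Not relevant to the conversion: freight — on the buyer under both terms; not part of either seller's price.
From EXW to FOB, the seller additionally bears: inland to port, export clearance, origin terminal.
FOB price = 262275.67 + 516.46 + 422.26 + 152.65 = 263367.04

FOB price: AUD 263367.04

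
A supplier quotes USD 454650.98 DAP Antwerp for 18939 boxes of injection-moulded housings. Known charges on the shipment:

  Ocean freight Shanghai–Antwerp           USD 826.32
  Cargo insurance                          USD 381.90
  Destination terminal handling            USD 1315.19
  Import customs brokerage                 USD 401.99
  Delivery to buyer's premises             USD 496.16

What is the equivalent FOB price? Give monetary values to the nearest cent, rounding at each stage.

Not relevant to the conversion: brokerage — on the buyer under both terms; not part of either seller's price.
From DAP to FOB, the seller no longer bears: freight, insurance, destination terminal, delivery.
FOB price = 454650.98 − 826.32 − 381.90 − 1315.19 − 496.16 = 451631.41

FOB price: USD 451631.41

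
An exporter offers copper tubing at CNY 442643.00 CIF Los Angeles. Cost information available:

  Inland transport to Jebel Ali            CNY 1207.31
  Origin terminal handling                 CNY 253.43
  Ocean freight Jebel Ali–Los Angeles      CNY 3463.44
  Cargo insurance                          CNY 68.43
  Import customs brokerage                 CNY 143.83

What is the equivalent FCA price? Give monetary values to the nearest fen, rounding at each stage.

Not relevant to the conversion: inland to port — on the seller under both CIF and FCA; already in the CIF price and stays in the FCA price. brokerage — on the buyer under both terms; not part of either seller's price.
From CIF to FCA, the seller no longer bears: origin terminal, freight, insurance.
FCA price = 442643.00 − 253.43 − 3463.44 − 68.43 = 438857.70

FCA price: CNY 438857.70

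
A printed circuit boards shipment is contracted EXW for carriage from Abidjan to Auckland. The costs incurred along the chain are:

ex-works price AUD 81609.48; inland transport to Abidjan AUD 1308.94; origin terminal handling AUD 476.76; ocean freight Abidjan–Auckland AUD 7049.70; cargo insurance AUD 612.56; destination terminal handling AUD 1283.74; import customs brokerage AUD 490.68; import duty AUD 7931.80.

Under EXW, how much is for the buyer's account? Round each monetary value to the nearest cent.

Buyer's account: AUD 19154.18

EXW: the seller makes goods available at their premises; the buyer bears all onward costs.
Seller's account: goods 81609.48 = 81609.48
Buyer's account: inland to port 1308.94 + origin terminal 476.76 + freight 7049.70 + insurance 612.56 + destination terminal 1283.74 + brokerage 490.68 + duty 7931.80 = 19154.18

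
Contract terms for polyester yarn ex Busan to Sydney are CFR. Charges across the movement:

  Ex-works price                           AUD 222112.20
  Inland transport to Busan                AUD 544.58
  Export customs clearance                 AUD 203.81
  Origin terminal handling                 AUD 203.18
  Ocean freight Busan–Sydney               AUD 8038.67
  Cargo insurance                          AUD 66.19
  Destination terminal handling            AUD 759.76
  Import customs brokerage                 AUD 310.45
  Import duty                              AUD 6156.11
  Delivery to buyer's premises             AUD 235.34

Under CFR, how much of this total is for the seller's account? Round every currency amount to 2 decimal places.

Seller's account: AUD 231102.44

CFR: the seller pays costs through ocean freight to the destination port, but not insurance.
Seller's account: goods 222112.20 + inland to port 544.58 + export clearance 203.81 + origin terminal 203.18 + freight 8038.67 = 231102.44
Buyer's account: insurance 66.19 + destination terminal 759.76 + brokerage 310.45 + duty 6156.11 + delivery 235.34 = 7527.85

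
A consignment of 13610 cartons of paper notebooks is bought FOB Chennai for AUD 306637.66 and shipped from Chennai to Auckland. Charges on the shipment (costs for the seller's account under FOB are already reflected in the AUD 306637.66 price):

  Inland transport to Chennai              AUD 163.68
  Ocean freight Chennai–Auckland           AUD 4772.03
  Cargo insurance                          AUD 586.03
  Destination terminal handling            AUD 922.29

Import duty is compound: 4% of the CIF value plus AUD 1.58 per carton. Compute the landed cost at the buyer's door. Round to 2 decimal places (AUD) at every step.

Total landed cost: AUD 346901.64

FOB: the seller bears costs until goods are on board at the origin port; the buyer bears freight, insurance and all costs thereafter.
Already in the invoice (seller's account under FOB): inland to port — exclude.
CIF value = FOB price + freight + insurance = 306637.66 + 4772.03 + 586.03 = 311995.72
Ad valorem component: 311995.72 × 4% = 12479.83
Specific component: 13610 × 1.58 = 21503.80
Import duty = 12479.83 + 21503.80 = 33983.63
Buyer bears: freight 4772.03 + insurance 586.03 + destination terminal 922.29 + duty 33983.63 = 40263.98
Landed cost = invoice 306637.66 + 40263.98 = 346901.64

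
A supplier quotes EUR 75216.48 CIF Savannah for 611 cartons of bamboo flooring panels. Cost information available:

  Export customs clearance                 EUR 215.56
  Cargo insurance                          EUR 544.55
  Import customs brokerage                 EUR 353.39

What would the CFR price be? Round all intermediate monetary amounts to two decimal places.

Not relevant to the conversion: export clearance — on the seller under both CIF and CFR; already in the CIF price and stays in the CFR price. brokerage — on the buyer under both terms; not part of either seller's price.
From CIF to CFR, the seller no longer bears: insurance.
CFR price = 75216.48 − 544.55 = 74671.93

CFR price: EUR 74671.93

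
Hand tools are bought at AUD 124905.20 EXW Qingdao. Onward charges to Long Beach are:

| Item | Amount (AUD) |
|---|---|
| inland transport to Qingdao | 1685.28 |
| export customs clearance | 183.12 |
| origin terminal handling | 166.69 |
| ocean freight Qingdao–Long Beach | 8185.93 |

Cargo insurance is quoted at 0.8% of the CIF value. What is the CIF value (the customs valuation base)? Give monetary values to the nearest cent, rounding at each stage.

Let C be the CIF value. C = EXW price + pre-shipment costs + freight + 0.8% × C
C − 0.8% × C = 124905.20 + 1685.28 + 183.12 + 166.69 + 8185.93
0.992 × C = 135126.22
C = 135126.22 / 0.992 = 136215.95
Insurance premium = 0.8% × 136215.95 = 1089.73

CIF value: AUD 136215.95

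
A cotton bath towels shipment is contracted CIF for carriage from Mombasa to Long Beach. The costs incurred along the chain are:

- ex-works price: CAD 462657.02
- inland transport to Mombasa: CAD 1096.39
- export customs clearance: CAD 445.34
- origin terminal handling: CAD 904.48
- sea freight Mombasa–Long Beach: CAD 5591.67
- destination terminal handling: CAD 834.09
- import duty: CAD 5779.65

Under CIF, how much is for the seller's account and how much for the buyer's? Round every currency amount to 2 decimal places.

Seller: CAD 470694.90; buyer: CAD 6613.74

CIF: the seller pays costs through ocean freight and marine insurance to the destination port.
Seller's account: goods 462657.02 + inland to port 1096.39 + export clearance 445.34 + origin terminal 904.48 + freight 5591.67 = 470694.90
Buyer's account: destination terminal 834.09 + duty 5779.65 = 6613.74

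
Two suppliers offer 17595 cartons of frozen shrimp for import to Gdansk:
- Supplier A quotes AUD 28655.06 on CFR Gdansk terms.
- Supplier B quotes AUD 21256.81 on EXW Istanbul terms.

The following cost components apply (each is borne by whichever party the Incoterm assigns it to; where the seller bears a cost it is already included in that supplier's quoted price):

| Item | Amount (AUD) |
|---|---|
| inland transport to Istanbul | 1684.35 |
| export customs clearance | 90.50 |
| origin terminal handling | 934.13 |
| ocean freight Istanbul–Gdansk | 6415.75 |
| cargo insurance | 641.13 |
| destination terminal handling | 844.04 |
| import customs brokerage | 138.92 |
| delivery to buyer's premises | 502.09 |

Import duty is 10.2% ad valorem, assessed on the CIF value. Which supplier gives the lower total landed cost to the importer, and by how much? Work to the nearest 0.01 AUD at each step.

Supplier A is cheaper by AUD 1902.58

Supplier A (CFR):
CIF value = CFR price + insurance = 28655.06 + 641.13 = 29296.19
Import duty = 29296.19 × 10.2% = 2988.21
Buyer bears (A): 641.13 + 844.04 + 138.92 + 502.09 = 2126.18
Landed cost (A) = invoice 28655.06 + 2126.18 + duty 2988.21 = 33769.45
Supplier B (EXW):
CIF value = EXW price + inland to port + export clearance + origin terminal + freight + insurance = 21256.81 + 1684.35 + 90.50 + 934.13 + 6415.75 + 641.13 = 31022.67
Import duty = 31022.67 × 10.2% = 3164.31
Buyer bears (B): 1684.35 + 90.50 + 934.13 + 6415.75 + 641.13 + 844.04 + 138.92 + 502.09 = 11250.91
Landed cost (B) = invoice 21256.81 + 11250.91 + duty 3164.31 = 35672.03
Difference = |33769.45 − 35672.03| = 1902.58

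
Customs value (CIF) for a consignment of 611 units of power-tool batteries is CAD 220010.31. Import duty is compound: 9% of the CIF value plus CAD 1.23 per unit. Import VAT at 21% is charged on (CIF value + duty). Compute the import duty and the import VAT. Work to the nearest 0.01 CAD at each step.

Ad valorem component: 220010.31 × 9% = 19800.93
Specific component: 611 × 1.23 = 751.53
Import duty = 19800.93 + 751.53 = 20552.46
VAT base = CIF + duty = 220010.31 + 20552.46 = 240562.77
Import VAT = 240562.77 × 21% = 50518.18

Import duty: CAD 20552.46; import VAT: CAD 50518.18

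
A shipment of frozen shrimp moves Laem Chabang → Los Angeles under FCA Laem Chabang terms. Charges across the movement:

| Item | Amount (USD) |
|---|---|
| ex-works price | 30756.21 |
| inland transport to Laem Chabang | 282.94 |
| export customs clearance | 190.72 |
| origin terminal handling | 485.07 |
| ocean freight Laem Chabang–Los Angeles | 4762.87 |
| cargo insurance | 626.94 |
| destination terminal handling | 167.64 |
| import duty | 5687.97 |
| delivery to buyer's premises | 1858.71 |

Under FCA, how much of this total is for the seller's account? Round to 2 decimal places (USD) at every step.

FCA: the seller delivers export-cleared goods to the carrier; the buyer bears costs from that point.
Seller's account: goods 30756.21 + inland to port 282.94 + export clearance 190.72 = 31229.87
Buyer's account: origin terminal 485.07 + freight 4762.87 + insurance 626.94 + destination terminal 167.64 + duty 5687.97 + delivery 1858.71 = 13589.20

Seller's account: USD 31229.87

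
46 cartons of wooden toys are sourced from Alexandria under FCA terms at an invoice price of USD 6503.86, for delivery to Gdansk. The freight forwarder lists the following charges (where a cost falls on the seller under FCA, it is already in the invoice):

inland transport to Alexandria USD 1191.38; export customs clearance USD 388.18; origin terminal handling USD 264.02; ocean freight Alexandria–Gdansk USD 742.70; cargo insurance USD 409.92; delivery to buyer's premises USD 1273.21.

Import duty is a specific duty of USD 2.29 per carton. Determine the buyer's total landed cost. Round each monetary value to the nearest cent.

FCA: the seller delivers export-cleared goods to the carrier; the buyer bears costs from that point.
Already in the invoice (seller's account under FCA): inland to port, export clearance — exclude.
CIF value = FCA price + origin terminal + freight + insurance = 6503.86 + 264.02 + 742.70 + 409.92 = 7920.50
Import duty = 46 × 2.29 = 105.34
Buyer bears: origin terminal 264.02 + freight 742.70 + insurance 409.92 + delivery 1273.21 + duty 105.34 = 2795.19
Landed cost = invoice 6503.86 + 2795.19 = 9299.05

Total landed cost: USD 9299.05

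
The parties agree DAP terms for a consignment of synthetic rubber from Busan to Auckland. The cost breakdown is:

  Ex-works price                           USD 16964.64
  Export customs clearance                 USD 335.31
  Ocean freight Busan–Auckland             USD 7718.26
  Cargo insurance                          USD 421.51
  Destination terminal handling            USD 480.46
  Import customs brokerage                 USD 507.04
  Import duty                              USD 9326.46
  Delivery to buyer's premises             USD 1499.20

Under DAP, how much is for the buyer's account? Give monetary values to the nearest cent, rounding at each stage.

Buyer's account: USD 9833.50

DAP: the seller bears all costs to the named destination except import duty and clearance.
Seller's account: goods 16964.64 + export clearance 335.31 + freight 7718.26 + insurance 421.51 + destination terminal 480.46 + delivery 1499.20 = 27419.38
Buyer's account: brokerage 507.04 + duty 9326.46 = 9833.50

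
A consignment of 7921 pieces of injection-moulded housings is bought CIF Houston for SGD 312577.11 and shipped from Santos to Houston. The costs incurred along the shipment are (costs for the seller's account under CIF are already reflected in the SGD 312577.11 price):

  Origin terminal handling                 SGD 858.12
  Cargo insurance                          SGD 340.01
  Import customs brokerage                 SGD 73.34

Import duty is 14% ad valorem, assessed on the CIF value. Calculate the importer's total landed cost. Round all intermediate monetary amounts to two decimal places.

CIF: the seller pays costs through ocean freight and marine insurance to the destination port.
Already in the invoice (seller's account under CIF): origin terminal, insurance — exclude.
The CIF price already equals the CIF value: 312577.11
Import duty = 312577.11 × 14% = 43760.80
Buyer bears: brokerage 73.34 + duty 43760.80 = 43834.14
Landed cost = invoice 312577.11 + 43834.14 = 356411.25

Total landed cost: SGD 356411.25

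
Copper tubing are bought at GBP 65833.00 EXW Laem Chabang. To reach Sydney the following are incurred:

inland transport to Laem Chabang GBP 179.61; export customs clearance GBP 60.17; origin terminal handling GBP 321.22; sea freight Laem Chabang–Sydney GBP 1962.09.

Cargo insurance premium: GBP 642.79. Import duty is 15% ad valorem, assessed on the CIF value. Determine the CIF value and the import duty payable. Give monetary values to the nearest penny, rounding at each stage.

CIF value: GBP 68998.88; import duty: GBP 10349.83

CIF = EXW price + pre-shipment costs + freight + insurance
CIF = 65833.00 + 179.61 + 60.17 + 321.22 + 1962.09 + 642.79 = 68998.88
Import duty = 68998.88 × 15% = 10349.83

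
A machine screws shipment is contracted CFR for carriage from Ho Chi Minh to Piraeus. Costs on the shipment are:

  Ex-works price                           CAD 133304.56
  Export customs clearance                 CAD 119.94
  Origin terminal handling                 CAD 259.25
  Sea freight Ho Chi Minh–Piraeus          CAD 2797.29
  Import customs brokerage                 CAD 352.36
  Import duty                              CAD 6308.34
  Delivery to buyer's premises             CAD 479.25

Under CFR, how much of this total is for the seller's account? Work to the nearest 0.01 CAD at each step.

Seller's account: CAD 136481.04

CFR: the seller pays costs through ocean freight to the destination port, but not insurance.
Seller's account: goods 133304.56 + export clearance 119.94 + origin terminal 259.25 + freight 2797.29 = 136481.04
Buyer's account: brokerage 352.36 + duty 6308.34 + delivery 479.25 = 7139.95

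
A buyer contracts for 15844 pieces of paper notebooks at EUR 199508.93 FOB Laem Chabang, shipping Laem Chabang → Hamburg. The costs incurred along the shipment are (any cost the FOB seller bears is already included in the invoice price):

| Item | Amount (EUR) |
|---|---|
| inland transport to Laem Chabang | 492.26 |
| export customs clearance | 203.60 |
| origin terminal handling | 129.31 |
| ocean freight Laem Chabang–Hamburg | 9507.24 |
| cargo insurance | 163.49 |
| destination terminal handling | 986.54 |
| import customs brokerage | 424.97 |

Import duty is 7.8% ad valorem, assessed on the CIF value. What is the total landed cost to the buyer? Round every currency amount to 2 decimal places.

FOB: the seller bears costs until goods are on board at the origin port; the buyer bears freight, insurance and all costs thereafter.
Already in the invoice (seller's account under FOB): inland to port, export clearance, origin terminal — exclude.
CIF value = FOB price + freight + insurance = 199508.93 + 9507.24 + 163.49 = 209179.66
Import duty = 209179.66 × 7.8% = 16316.01
Buyer bears: freight 9507.24 + insurance 163.49 + destination terminal 986.54 + brokerage 424.97 + duty 16316.01 = 27398.25
Landed cost = invoice 199508.93 + 27398.25 = 226907.18

Total landed cost: EUR 226907.18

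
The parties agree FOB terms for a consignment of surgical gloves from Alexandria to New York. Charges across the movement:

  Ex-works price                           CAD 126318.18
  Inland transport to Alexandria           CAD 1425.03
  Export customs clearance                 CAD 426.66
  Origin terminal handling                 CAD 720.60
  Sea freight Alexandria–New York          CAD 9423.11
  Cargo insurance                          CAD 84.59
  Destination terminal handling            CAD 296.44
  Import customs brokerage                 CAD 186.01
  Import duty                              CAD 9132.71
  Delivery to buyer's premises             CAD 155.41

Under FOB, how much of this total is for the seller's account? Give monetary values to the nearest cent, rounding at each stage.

FOB: the seller bears costs until goods are on board at the origin port; the buyer bears freight, insurance and all costs thereafter.
Seller's account: goods 126318.18 + inland to port 1425.03 + export clearance 426.66 + origin terminal 720.60 = 128890.47
Buyer's account: freight 9423.11 + insurance 84.59 + destination terminal 296.44 + brokerage 186.01 + duty 9132.71 + delivery 155.41 = 19278.27

Seller's account: CAD 128890.47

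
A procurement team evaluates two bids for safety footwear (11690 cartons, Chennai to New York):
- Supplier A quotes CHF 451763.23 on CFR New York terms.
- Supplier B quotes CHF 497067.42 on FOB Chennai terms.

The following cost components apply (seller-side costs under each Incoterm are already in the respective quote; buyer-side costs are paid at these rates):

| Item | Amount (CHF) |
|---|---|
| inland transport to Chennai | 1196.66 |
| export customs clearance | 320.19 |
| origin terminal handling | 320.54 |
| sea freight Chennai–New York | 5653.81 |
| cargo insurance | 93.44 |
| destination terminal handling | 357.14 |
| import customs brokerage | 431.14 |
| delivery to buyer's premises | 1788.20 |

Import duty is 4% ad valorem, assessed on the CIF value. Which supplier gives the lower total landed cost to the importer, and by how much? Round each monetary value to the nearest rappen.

Supplier A is cheaper by CHF 52996.32

Supplier A (CFR):
CIF value = CFR price + insurance = 451763.23 + 93.44 = 451856.67
Import duty = 451856.67 × 4% = 18074.27
Buyer bears (A): 93.44 + 357.14 + 431.14 + 1788.20 = 2669.92
Landed cost (A) = invoice 451763.23 + 2669.92 + duty 18074.27 = 472507.42
Supplier B (FOB):
CIF value = FOB price + freight + insurance = 497067.42 + 5653.81 + 93.44 = 502814.67
Import duty = 502814.67 × 4% = 20112.59
Buyer bears (B): 5653.81 + 93.44 + 357.14 + 431.14 + 1788.20 = 8323.73
Landed cost (B) = invoice 497067.42 + 8323.73 + duty 20112.59 = 525503.74
Difference = |472507.42 − 525503.74| = 52996.32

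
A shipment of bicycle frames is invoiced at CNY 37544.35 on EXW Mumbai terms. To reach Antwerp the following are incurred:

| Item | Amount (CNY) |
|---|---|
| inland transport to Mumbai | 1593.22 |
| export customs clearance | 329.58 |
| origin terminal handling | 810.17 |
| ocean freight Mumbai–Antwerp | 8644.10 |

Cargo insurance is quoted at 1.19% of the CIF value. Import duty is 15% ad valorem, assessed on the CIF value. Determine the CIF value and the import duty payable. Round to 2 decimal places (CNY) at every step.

CIF value: CNY 49510.60; import duty: CNY 7426.59

Let C be the CIF value. C = EXW price + pre-shipment costs + freight + 1.19% × C
C − 1.19% × C = 37544.35 + 1593.22 + 329.58 + 810.17 + 8644.10
0.9881 × C = 48921.42
C = 48921.42 / 0.9881 = 49510.60
Insurance premium = 1.19% × 49510.60 = 589.18
Import duty = 49510.60 × 15% = 7426.59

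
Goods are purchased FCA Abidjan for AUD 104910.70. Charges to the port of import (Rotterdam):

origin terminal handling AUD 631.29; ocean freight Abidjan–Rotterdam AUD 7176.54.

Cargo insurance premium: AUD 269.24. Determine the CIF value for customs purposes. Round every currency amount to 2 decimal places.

CIF value: AUD 112987.77

CIF = FCA price + pre-shipment costs + freight + insurance
CIF = 104910.70 + 631.29 + 7176.54 + 269.24 = 112987.77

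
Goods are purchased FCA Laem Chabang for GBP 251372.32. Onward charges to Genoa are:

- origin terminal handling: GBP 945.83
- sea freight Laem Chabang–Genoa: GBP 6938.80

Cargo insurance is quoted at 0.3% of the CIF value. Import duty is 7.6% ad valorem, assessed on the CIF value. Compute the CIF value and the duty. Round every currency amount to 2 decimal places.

Let C be the CIF value. C = FCA price + pre-shipment costs + freight + 0.3% × C
C − 0.3% × C = 251372.32 + 945.83 + 6938.80
0.997 × C = 259256.95
C = 259256.95 / 0.997 = 260037.06
Insurance premium = 0.3% × 260037.06 = 780.11
Import duty = 260037.06 × 7.6% = 19762.82

CIF value: GBP 260037.06; import duty: GBP 19762.82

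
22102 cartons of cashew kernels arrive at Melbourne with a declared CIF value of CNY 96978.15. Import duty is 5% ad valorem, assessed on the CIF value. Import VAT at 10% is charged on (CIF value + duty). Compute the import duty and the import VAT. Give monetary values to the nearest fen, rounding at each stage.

Import duty: CNY 4848.91; import VAT: CNY 10182.71

Import duty = 96978.15 × 5% = 4848.91
VAT base = CIF + duty = 96978.15 + 4848.91 = 101827.06
Import VAT = 101827.06 × 10% = 10182.71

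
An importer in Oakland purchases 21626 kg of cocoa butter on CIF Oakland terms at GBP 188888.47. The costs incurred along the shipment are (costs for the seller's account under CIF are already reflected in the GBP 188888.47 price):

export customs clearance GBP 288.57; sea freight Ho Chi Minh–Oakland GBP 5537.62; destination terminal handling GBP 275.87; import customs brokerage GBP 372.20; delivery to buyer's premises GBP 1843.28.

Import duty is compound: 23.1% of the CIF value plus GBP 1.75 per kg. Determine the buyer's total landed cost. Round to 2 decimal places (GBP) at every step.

Total landed cost: GBP 272858.56

CIF: the seller pays costs through ocean freight and marine insurance to the destination port.
Already in the invoice (seller's account under CIF): export clearance, freight — exclude.
The CIF price already equals the CIF value: 188888.47
Ad valorem component: 188888.47 × 23.1% = 43633.24
Specific component: 21626 × 1.75 = 37845.50
Import duty = 43633.24 + 37845.50 = 81478.74
Buyer bears: destination terminal 275.87 + brokerage 372.20 + delivery 1843.28 + duty 81478.74 = 83970.09
Landed cost = invoice 188888.47 + 83970.09 = 272858.56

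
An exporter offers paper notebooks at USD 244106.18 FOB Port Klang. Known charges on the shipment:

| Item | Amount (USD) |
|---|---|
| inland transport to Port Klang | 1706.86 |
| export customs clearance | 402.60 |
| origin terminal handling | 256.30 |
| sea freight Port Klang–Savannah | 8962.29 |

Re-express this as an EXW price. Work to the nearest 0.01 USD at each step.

Not relevant to the conversion: freight — on the buyer under both terms; not part of either seller's price.
From FOB to EXW, the seller no longer bears: inland to port, export clearance, origin terminal.
EXW price = 244106.18 − 1706.86 − 402.60 − 256.30 = 241740.42

EXW price: USD 241740.42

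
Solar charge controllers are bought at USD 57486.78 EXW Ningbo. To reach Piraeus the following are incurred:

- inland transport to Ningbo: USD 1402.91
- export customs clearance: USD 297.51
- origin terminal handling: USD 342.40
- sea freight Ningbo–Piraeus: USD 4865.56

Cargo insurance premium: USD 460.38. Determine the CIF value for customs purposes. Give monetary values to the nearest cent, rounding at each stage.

CIF = EXW price + pre-shipment costs + freight + insurance
CIF = 57486.78 + 1402.91 + 297.51 + 342.40 + 4865.56 + 460.38 = 64855.54

CIF value: USD 64855.54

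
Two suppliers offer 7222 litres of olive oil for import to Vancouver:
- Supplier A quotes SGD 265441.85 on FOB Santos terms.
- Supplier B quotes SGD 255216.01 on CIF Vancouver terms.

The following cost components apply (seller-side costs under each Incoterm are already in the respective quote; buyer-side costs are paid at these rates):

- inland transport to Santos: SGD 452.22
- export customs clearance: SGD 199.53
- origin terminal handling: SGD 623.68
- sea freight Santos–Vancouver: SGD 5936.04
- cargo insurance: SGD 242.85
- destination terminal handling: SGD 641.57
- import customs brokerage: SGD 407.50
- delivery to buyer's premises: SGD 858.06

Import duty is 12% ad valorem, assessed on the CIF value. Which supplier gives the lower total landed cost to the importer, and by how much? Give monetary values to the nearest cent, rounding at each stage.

Supplier A (FOB):
CIF value = FOB price + freight + insurance = 265441.85 + 5936.04 + 242.85 = 271620.74
Import duty = 271620.74 × 12% = 32594.49
Buyer bears (A): 5936.04 + 242.85 + 641.57 + 407.50 + 858.06 = 8086.02
Landed cost (A) = invoice 265441.85 + 8086.02 + duty 32594.49 = 306122.36
Supplier B (CIF):
The CIF price already equals the CIF value: 255216.01
Import duty = 255216.01 × 12% = 30625.92
Buyer bears (B): 641.57 + 407.50 + 858.06 = 1907.13
Landed cost (B) = invoice 255216.01 + 1907.13 + duty 30625.92 = 287749.06
Difference = |306122.36 − 287749.06| = 18373.30

Supplier B is cheaper by SGD 18373.30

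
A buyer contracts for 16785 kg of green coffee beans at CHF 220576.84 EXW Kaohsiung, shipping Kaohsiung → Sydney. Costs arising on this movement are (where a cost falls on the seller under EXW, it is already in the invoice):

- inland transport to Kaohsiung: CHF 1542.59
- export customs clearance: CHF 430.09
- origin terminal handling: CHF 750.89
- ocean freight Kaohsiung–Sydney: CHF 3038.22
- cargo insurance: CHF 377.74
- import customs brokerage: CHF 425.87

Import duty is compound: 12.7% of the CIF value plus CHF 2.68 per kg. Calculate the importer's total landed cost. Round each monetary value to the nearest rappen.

EXW: the seller makes goods available at their premises; the buyer bears all onward costs.
CIF value = EXW price + inland to port + export clearance + origin terminal + freight + insurance = 220576.84 + 1542.59 + 430.09 + 750.89 + 3038.22 + 377.74 = 226716.37
Ad valorem component: 226716.37 × 12.7% = 28792.98
Specific component: 16785 × 2.68 = 44983.80
Import duty = 28792.98 + 44983.80 = 73776.78
Buyer bears: inland to port 1542.59 + export clearance 430.09 + origin terminal 750.89 + freight 3038.22 + insurance 377.74 + brokerage 425.87 + duty 73776.78 = 80342.18
Landed cost = invoice 220576.84 + 80342.18 = 300919.02

Total landed cost: CHF 300919.02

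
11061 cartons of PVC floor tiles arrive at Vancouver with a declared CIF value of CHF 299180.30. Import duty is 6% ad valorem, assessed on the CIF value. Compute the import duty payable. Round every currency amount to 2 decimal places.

Import duty = 299180.30 × 6% = 17950.82

Import duty: CHF 17950.82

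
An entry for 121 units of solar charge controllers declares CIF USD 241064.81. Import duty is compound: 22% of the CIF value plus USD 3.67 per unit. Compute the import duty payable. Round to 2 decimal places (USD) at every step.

Import duty: USD 53478.33

Ad valorem component: 241064.81 × 22% = 53034.26
Specific component: 121 × 3.67 = 444.07
Import duty = 53034.26 + 444.07 = 53478.33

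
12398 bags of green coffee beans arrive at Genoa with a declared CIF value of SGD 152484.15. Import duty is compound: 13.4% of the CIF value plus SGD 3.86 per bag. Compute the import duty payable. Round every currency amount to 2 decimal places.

Ad valorem component: 152484.15 × 13.4% = 20432.88
Specific component: 12398 × 3.86 = 47856.28
Import duty = 20432.88 + 47856.28 = 68289.16

Import duty: SGD 68289.16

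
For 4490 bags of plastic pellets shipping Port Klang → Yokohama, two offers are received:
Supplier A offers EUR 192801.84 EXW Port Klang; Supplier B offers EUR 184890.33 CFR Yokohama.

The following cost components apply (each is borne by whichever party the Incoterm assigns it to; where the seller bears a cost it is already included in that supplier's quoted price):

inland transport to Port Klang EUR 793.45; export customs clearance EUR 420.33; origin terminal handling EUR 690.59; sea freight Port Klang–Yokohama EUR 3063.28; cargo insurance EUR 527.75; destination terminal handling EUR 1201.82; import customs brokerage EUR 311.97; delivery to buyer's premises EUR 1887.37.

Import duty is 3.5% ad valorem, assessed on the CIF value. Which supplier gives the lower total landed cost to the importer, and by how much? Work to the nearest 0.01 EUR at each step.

Supplier B is cheaper by EUR 13329.93

Supplier A (EXW):
CIF value = EXW price + inland to port + export clearance + origin terminal + freight + insurance = 192801.84 + 793.45 + 420.33 + 690.59 + 3063.28 + 527.75 = 198297.24
Import duty = 198297.24 × 3.5% = 6940.40
Buyer bears (A): 793.45 + 420.33 + 690.59 + 3063.28 + 527.75 + 1201.82 + 311.97 + 1887.37 = 8896.56
Landed cost (A) = invoice 192801.84 + 8896.56 + duty 6940.40 = 208638.80
Supplier B (CFR):
CIF value = CFR price + insurance = 184890.33 + 527.75 = 185418.08
Import duty = 185418.08 × 3.5% = 6489.63
Buyer bears (B): 527.75 + 1201.82 + 311.97 + 1887.37 = 3928.91
Landed cost (B) = invoice 184890.33 + 3928.91 + duty 6489.63 = 195308.87
Difference = |208638.80 − 195308.87| = 13329.93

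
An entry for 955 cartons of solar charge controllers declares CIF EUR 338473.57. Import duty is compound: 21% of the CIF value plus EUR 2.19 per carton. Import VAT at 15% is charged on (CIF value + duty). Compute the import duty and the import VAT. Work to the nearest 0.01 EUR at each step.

Import duty: EUR 73170.90; import VAT: EUR 61746.67

Ad valorem component: 338473.57 × 21% = 71079.45
Specific component: 955 × 2.19 = 2091.45
Import duty = 71079.45 + 2091.45 = 73170.90
VAT base = CIF + duty = 338473.57 + 73170.90 = 411644.47
Import VAT = 411644.47 × 15% = 61746.67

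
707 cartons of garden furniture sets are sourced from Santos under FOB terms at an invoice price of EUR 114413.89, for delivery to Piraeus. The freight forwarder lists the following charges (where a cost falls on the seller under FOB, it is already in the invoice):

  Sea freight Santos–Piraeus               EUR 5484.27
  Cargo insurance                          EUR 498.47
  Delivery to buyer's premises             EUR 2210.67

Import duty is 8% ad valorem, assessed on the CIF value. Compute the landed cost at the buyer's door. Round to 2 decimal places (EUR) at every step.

FOB: the seller bears costs until goods are on board at the origin port; the buyer bears freight, insurance and all costs thereafter.
CIF value = FOB price + freight + insurance = 114413.89 + 5484.27 + 498.47 = 120396.63
Import duty = 120396.63 × 8% = 9631.73
Buyer bears: freight 5484.27 + insurance 498.47 + delivery 2210.67 + duty 9631.73 = 17825.14
Landed cost = invoice 114413.89 + 17825.14 = 132239.03

Total landed cost: EUR 132239.03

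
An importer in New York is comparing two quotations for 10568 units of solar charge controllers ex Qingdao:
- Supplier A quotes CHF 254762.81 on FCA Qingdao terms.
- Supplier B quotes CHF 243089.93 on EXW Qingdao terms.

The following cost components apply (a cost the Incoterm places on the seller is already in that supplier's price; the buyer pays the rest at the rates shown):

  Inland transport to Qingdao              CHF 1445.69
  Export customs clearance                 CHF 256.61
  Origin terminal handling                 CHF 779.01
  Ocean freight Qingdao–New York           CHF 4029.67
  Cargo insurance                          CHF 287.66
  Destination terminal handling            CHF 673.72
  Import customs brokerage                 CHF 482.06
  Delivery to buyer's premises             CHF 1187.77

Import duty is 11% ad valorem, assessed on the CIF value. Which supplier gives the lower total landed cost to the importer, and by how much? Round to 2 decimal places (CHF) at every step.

Supplier A (FCA):
CIF value = FCA price + origin terminal + freight + insurance = 254762.81 + 779.01 + 4029.67 + 287.66 = 259859.15
Import duty = 259859.15 × 11% = 28584.51
Buyer bears (A): 779.01 + 4029.67 + 287.66 + 673.72 + 482.06 + 1187.77 = 7439.89
Landed cost (A) = invoice 254762.81 + 7439.89 + duty 28584.51 = 290787.21
Supplier B (EXW):
CIF value = EXW price + inland to port + export clearance + origin terminal + freight + insurance = 243089.93 + 1445.69 + 256.61 + 779.01 + 4029.67 + 287.66 = 249888.57
Import duty = 249888.57 × 11% = 27487.74
Buyer bears (B): 1445.69 + 256.61 + 779.01 + 4029.67 + 287.66 + 673.72 + 482.06 + 1187.77 = 9142.19
Landed cost (B) = invoice 243089.93 + 9142.19 + duty 27487.74 = 279719.86
Difference = |290787.21 − 279719.86| = 11067.35

Supplier B is cheaper by CHF 11067.35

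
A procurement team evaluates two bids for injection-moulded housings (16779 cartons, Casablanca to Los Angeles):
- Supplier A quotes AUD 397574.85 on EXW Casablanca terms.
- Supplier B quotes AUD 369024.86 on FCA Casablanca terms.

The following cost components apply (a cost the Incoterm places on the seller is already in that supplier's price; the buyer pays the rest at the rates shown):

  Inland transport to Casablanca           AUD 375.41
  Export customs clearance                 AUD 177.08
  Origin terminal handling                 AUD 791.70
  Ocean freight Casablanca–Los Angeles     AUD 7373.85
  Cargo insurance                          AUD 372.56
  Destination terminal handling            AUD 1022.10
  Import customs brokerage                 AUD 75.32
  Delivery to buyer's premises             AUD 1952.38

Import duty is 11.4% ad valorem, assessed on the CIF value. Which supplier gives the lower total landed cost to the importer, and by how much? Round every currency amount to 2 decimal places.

Supplier B is cheaper by AUD 32420.16

Supplier A (EXW):
CIF value = EXW price + inland to port + export clearance + origin terminal + freight + insurance = 397574.85 + 375.41 + 177.08 + 791.70 + 7373.85 + 372.56 = 406665.45
Import duty = 406665.45 × 11.4% = 46359.86
Buyer bears (A): 375.41 + 177.08 + 791.70 + 7373.85 + 372.56 + 1022.10 + 75.32 + 1952.38 = 12140.40
Landed cost (A) = invoice 397574.85 + 12140.40 + duty 46359.86 = 456075.11
Supplier B (FCA):
CIF value = FCA price + origin terminal + freight + insurance = 369024.86 + 791.70 + 7373.85 + 372.56 = 377562.97
Import duty = 377562.97 × 11.4% = 43042.18
Buyer bears (B): 791.70 + 7373.85 + 372.56 + 1022.10 + 75.32 + 1952.38 = 11587.91
Landed cost (B) = invoice 369024.86 + 11587.91 + duty 43042.18 = 423654.95
Difference = |456075.11 − 423654.95| = 32420.16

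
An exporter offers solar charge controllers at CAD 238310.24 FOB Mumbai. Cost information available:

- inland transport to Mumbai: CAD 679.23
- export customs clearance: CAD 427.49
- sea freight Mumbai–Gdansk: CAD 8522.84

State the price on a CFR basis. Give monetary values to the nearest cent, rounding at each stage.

CFR price: CAD 246833.08

Not relevant to the conversion: inland to port, export clearance — on the seller under both FOB and CFR; already in the FOB price and stays in the CFR price.
From FOB to CFR, the seller additionally bears: freight.
CFR price = 238310.24 + 8522.84 = 246833.08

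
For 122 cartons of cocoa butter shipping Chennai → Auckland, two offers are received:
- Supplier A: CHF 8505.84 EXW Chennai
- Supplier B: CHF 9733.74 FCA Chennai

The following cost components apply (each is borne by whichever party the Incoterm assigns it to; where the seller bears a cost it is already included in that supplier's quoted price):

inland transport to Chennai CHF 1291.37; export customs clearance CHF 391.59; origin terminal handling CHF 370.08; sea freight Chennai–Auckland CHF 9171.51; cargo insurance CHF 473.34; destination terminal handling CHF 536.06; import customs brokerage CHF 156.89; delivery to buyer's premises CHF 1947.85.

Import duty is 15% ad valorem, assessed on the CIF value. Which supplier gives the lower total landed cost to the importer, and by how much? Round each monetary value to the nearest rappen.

Supplier A (EXW):
CIF value = EXW price + inland to port + export clearance + origin terminal + freight + insurance = 8505.84 + 1291.37 + 391.59 + 370.08 + 9171.51 + 473.34 = 20203.73
Import duty = 20203.73 × 15% = 3030.56
Buyer bears (A): 1291.37 + 391.59 + 370.08 + 9171.51 + 473.34 + 536.06 + 156.89 + 1947.85 = 14338.69
Landed cost (A) = invoice 8505.84 + 14338.69 + duty 3030.56 = 25875.09
Supplier B (FCA):
CIF value = FCA price + origin terminal + freight + insurance = 9733.74 + 370.08 + 9171.51 + 473.34 = 19748.67
Import duty = 19748.67 × 15% = 2962.30
Buyer bears (B): 370.08 + 9171.51 + 473.34 + 536.06 + 156.89 + 1947.85 = 12655.73
Landed cost (B) = invoice 9733.74 + 12655.73 + duty 2962.30 = 25351.77
Difference = |25875.09 − 25351.77| = 523.32

Supplier B is cheaper by CHF 523.32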